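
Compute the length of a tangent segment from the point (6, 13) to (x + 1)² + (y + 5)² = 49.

18

With centre O = (−1, −5), |OP|² = 373 and r² = 49.
The tangent meets the radius at right angles, so tangent² = |PO|² − r² = 373 − 49 = 324.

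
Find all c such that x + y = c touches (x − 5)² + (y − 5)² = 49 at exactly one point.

For a tangent, require d(centre, line) = r = 7.
|1·5 + 1·5 − c| / √2 = 7
|c − (10)| = 7√2.

c = 10 ± 7√2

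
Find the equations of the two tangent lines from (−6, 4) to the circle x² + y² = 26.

A line y − (4) = m(x − (−6)) is tangent when its distance from (0, 0) is √26:
[m·(6) − (−4)]² = 26(m² + 1)
5m² + 24m − 5 = 0, so m = 1/5 or m = −5.
Through (−6, 4) these give x − 5y = −26 and 5x + y = −26.

x − 5y = −26 and 5x + y = −26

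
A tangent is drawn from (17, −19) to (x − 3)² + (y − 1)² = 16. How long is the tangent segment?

2√145

With centre O = (3, 1), |OP|² = 596 and r² = 16.
By the tangent–radius right angle, tangent length = √(|PO|² − r²) = √580 = 2√145.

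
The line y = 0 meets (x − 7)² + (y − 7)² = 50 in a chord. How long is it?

2

The distance from (7, 7) to the line is 7, and r² = 50.
Chord = 2√(r² − d²) = 2·√(1) = 2.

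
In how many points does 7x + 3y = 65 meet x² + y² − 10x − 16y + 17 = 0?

2

Substituting the line into the circle gives 58x² − 664x + 1258 = 0.
Δ = 440896 − 291856 = 149040.
Two real roots: the line is a secant.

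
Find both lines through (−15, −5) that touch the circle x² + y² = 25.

3x − 4y = −25 and y = −5

Write the tangent as mx − y + (−5 − m·(−15)) = 0 and set its distance from the centre to 5:
(15m − (5))² = 25(m² + 1)
4m² − 3m = 0, so m = 3/4 or m = 0.
Through (−15, −5) these give 3x − 4y = −25 and y = −5.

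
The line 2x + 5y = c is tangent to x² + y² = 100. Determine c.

Tangency holds when the distance from the centre (0, 0) to the line equals the radius 10:
|2·0 + 5·0 − c| / √29 = 10
|c| = 10√29.

c = ±10√29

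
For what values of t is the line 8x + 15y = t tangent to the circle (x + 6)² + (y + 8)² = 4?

t = −202 or t = −134

For a tangent, require d(centre, line) = r = 2.
|8·(−6) + 15·(−8) − t| / √289 = 2
|t − (−168)| = 2·17, so t = −134 or t = −202.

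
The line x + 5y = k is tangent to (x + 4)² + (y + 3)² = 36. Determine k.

k = −19 ± 6√26

For a tangent, require d(centre, line) = r = 6.
|1·(−4) + 5·(−3) − k| / √26 = 6
|k − (−19)| = 6√26.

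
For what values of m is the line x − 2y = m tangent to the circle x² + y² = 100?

Tangency holds when the distance from the centre (0, 0) to the line equals the radius 10:
|1·0 − 2·0 − m| / √5 = 10
|m| = 10√5.

m = ±10√5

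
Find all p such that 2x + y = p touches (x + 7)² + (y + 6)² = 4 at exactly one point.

Tangency holds when the distance from the centre (−7, −6) to the line equals the radius 2:
|2·(−7) + 1·(−6) − p| / √5 = 2
|p − (−20)| = 2√5.

p = −20 ± 2√5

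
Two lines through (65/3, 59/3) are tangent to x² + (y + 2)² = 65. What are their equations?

7x − 4y = 73 and 4x − 7y = −51

A line y − (59/3) = m(x − (65/3)) is tangent when its distance from (0, −2) is √65:
[m·(−65/3) − (−65/3)]² = 65(m² + 1)
28m² − 65m + 28 = 0, so m = 7/4 or m = 4/7.
Through (65/3, 59/3) these give 7x − 4y = 73 and 4x − 7y = −51.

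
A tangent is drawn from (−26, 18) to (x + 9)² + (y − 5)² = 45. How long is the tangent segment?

Centre (−9, 5), r² = 45. |PO|² = (−17)² + (13)² = 458.
Power of the point: PT² = |PO|² − r² = 413, so PT = √413.

√413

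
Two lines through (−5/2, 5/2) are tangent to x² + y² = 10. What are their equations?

x − 3y = −10 and 3x − y = −10

A line y − (5/2) = m(x − (−5/2)) is tangent when its distance from (0, 0) is √10:
(5/2m − (−5/2))² = 10(m² + 1)
3m² − 10m + 3 = 0, so m = 1/3 or m = 3.
With m = 1/3: x − 3y = −10. With m = 3: 3x − y = −10.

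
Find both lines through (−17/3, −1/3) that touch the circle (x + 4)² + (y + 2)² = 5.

Write the tangent as mx − y + (−1/3 − m·(−17/3)) = 0 and set its distance from the centre to √5:
[m·(5/3) − (−5/3)]² = 5(m² + 1)
2m² − 5m + 2 = 0, so m = 2 or m = 1/2.
With m = 2: 2x − y = −11. With m = 1/2: x − 2y = −5.

2x − y = −11 and x − 2y = −5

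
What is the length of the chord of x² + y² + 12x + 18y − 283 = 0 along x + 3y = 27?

4√10

Express y = (27 − x)/3 and substitute into the circle:
10x² − 360 = 0  ⟹  x² − 36 = 0
x = 6 or x = −6, giving (6, 7) and (−6, 11).
Chord length = distance between (6, 7) and (−6, 11) = √160 = 4√10.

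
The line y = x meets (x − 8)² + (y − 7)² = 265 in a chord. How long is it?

23√2

Centre (8, 7), r² = 265. Perpendicular distance d from centre to line = |1| / √2 = 1/√2.
Chord = 2√(r² − d²) = 2·√(529/2) = 23√2.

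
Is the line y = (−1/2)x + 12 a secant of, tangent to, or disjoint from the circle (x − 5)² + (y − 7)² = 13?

secant

d² = (1·5 + 2·7 − (24))²/5 = 5; r² = 13.
Since d² < r², the line cuts the circle twice.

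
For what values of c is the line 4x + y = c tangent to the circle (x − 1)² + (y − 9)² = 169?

Tangency holds when the distance from the centre (1, 9) to the line equals the radius 13:
|4·1 + 1·9 − c| / √17 = 13
|c − (13)| = 13√17.

c = 13 ± 13√17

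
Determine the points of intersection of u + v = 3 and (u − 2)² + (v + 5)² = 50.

(1, 2) and (9, −6)

Substitute v = −u + 3:
2u² − 20u + 18 = 0  ⟹  u² − 10u + 9 = 0
u = 9 or u = 1, giving (9, −6) and (1, 2).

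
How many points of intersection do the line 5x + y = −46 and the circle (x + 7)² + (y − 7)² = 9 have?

0

d² = (5·(−7) + 1·7 − (−46))²/26 = 162/13; r² = 9.
Since d² > r², the line lies outside the circle.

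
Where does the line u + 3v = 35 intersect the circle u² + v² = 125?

Express v = (35 − u)/3 and substitute into the circle:
10u² − 70u + 100 = 0  ⟹  u² − 7u + 10 = 0
u = 5 or u = 2, giving (5, 10) and (2, 11).

(2, 11) and (5, 10)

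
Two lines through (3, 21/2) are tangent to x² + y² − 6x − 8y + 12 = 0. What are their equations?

Write the tangent as mx − y + (21/2 − m·(3)) = 0 and set its distance from the centre to √13:
(0m − (−13/2))² = 13(m² + 1)
4m² − 9 = 0, so m = −3/2 or m = 3/2.
With m = −3/2: 3x + 2y = 30. With m = 3/2: 3x − 2y = −12.

3x + 2y = 30 and 3x − 2y = −12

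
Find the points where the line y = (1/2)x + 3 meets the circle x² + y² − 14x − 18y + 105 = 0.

From the line, y = (6 + x)/2. Substituting:
5x² − 80x + 240 = 0  ⟹  x² − 16x + 48 = 0
x = 12 or x = 4, giving (12, 9) and (4, 5).

(4, 5) and (12, 9)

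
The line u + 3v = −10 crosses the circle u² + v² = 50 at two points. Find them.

(−7, −1) and (5, −5)

Express v = (−10 − u)/3 and substitute into the circle:
10u² + 20u − 350 = 0  ⟹  u² + 2u − 35 = 0
u = 5 or u = −7, giving (5, −5) and (−7, −1).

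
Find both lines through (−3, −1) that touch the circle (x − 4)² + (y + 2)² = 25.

Let a tangent through (−3, −1) have slope m. Its distance from (4, −2) must equal 5:
(7m − (−1))² = 25(m² + 1)
12m² + 7m − 12 = 0, so m = 3/4 or m = −4/3.
Through (−3, −1) these give 3x − 4y = −5 and 4x + 3y = −15.

3x − 4y = −5 and 4x + 3y = −15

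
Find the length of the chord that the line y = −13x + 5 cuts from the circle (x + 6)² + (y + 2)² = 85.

Centre (−6, −2), r² = 85. Perpendicular distance d from centre to line = |−85| / √170 = 85/√170.
Half the chord is √(r² − d²) = √(85/2), so the full chord is √170.

√170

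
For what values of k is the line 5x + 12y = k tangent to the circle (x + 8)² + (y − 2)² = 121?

For a tangent, require d(centre, line) = r = 11.
|5·(−8) + 12·2 − k| / √169 = 11
|k − (−16)| = 11·13, so k = 127 or k = −159.

k = −159 or k = 127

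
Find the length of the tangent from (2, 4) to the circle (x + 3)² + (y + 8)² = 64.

The centre is (−3, −8) and r = 8. The square of the distance from P to the centre is 25 + 144 = 169.
By the tangent–radius right angle, tangent length = √(|PO|² − r²) = √105.

√105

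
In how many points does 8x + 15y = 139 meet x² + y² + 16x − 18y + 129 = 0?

1

Substituting the line into the circle gives 289x² + 3536x + 10816 = 0.
Δ = 12503296 − 12503296 = 0.
A repeated root: the line is tangent.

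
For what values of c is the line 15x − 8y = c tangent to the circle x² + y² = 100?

c = −170 or c = 170

For a tangent, require d(centre, line) = r = 10.
|15·0 − 8·0 − c| / √289 = 10
|c| = 10·17, so c = 170 or c = −170.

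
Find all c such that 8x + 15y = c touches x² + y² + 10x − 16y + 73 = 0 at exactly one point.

c = 12 or c = 148

Tangency holds when the distance from the centre (−5, 8) to the line equals the radius 4:
|8·(−5) + 15·8 − c| / √289 = 4
|c − (80)| = 4·17, so c = 148 or c = 12.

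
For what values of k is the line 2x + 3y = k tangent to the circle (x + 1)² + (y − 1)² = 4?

k = 1 ± 2√13

For a tangent, require d(centre, line) = r = 2.
|2·(−1) + 3·1 − k| / √13 = 2
|k − (1)| = 2√13.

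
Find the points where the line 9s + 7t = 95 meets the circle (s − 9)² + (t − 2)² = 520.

Substitute t = (95 − 9s)/7:
130s² − 2340s − 14950 = 0  ⟹  s² − 18s − 115 = 0
s = 23 or s = −5, giving (23, −16) and (−5, 20).

(−5, 20) and (23, −16)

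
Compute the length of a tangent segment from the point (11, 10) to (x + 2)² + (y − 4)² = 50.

√155

The centre is (−2, 4) and r = 5√2. The square of the distance from P to the centre is 169 + 36 = 205.
By the tangent–radius right angle, tangent length = √(|PO|² − r²) = √155.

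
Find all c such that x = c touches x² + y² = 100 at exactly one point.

c = −10 or c = 10

The line touches the circle iff its distance from (0, 0) is 10:
|1·0 + 0·0 − c| / √1 = 10
|c| = 10, so c = 10 or c = −10.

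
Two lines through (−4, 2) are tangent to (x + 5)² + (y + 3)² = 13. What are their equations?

2x − 3y = −14 and 3x + 2y = −8

A line y − (2) = m(x − (−4)) is tangent when its distance from (−5, −3) is √13:
(−1m − (−5))² = 13(m² + 1)
6m² + 5m − 6 = 0, so m = 2/3 or m = −3/2.
With m = 2/3: 2x − 3y = −14. With m = −3/2: 3x + 2y = −8.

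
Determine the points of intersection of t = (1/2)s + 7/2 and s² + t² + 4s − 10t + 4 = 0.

Express t = (7 + s)/2 and substitute into the circle:
5s² + 10s − 75 = 0  ⟹  s² + 2s − 15 = 0
s = 3 or s = −5, giving (3, 5) and (−5, 1).

(−5, 1) and (3, 5)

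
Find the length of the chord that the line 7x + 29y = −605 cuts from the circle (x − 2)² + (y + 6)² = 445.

Express y = (−605 − 7x)/29 and substitute into the circle:
890x² + 2670x − 185120 = 0  ⟹  x² + 3x − 208 = 0
x = 13 or x = −16, giving (13, −24) and (−16, −17).
|(13, −24) − (−16, −17)| = √((29)² + (−7)²) = √890.

√890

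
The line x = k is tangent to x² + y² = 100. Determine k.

Tangency holds when the distance from the centre (0, 0) to the line equals the radius 10:
|1·0 + 0·0 − k| / √1 = 10
|k| = 10, so k = 10 or k = −10.

k = −10 or k = 10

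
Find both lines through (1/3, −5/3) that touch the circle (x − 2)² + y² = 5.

Let a tangent through (1/3, −5/3) have slope m. Its distance from (2, 0) must equal √5:
[m·(5/3) − (5/3)]² = 5(m² + 1)
2m² + 5m + 2 = 0, so m = −1/2 or m = −2.
With m = −1/2: x + 2y = −3. With m = −2: 2x + y = −1.

x + 2y = −3 and 2x + y = −1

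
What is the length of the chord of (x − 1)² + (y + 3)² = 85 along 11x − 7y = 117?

Centre (1, −3), r² = 85. Perpendicular distance d from centre to line = |−85| / √170 = 85/√170.
Half the chord is √(r² − d²) = √(85/2), so the full chord is √170.

√170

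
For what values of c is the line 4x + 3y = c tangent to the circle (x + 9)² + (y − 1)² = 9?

c = −48 or c = −18

For a tangent, require d(centre, line) = r = 3.
|4·(−9) + 3·1 − c| / √25 = 3
|c − (−33)| = 3·5, so c = −18 or c = −48.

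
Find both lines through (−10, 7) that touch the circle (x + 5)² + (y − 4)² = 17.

Let a tangent through (−10, 7) have slope m. Its distance from (−5, 4) must equal √17:
[m·(5) − (−3)]² = 17(m² + 1)
4m² + 15m − 4 = 0, so m = 1/4 or m = −4.
With m = 1/4: x − 4y = −38. With m = −4: 4x + y = −33.

x − 4y = −38 and 4x + y = −33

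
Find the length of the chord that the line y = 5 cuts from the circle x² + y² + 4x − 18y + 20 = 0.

14

Express y = 5 and substitute into the circle:
x² + 4x − 45 = 0
x = 5 or x = −9, giving (5, 5) and (−9, 5).
|(5, 5) − (−9, 5)| = √((14)² + (0)²) = 14.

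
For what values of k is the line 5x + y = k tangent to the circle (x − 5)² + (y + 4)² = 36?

k = 21 ± 6√26

The line touches the circle iff its distance from (5, −4) is 6:
|5·5 + 1·(−4) − k| / √26 = 6
|k − (21)| = 6√26.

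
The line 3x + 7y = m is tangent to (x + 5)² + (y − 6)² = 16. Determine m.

The line touches the circle iff its distance from (−5, 6) is 4:
|3·(−5) + 7·6 − m| / √58 = 4
|m − (27)| = 4√58.

m = 27 ± 4√58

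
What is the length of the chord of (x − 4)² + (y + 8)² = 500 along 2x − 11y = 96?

The distance from (4, −8) to the line is 0/√125, and r² = 500.
Half the chord is √(r² − d²) = √(500), so the full chord is 20√5.

20√5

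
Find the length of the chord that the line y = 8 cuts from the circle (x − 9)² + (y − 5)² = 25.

Substitute y = 8:
x² − 18x + 65 = 0
x = 13 or x = 5, giving (13, 8) and (5, 8).
Chord length = distance between (13, 8) and (5, 8) = √64 = 8.

8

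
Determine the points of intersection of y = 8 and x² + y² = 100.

(−6, 8) and (6, 8)

From the line, y = 8. Substituting:
x² − 36 = 0
x = 6 or x = −6, giving (6, 8) and (−6, 8).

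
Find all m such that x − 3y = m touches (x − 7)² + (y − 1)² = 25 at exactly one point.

Tangency holds when the distance from the centre (7, 1) to the line equals the radius 5:
|1·7 − 3·1 − m| / √10 = 5
|m − (4)| = 5√10.

m = 4 ± 5√10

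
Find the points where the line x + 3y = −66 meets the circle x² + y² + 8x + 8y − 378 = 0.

Substitute y = (−66 − x)/3:
10x² + 180x − 630 = 0  ⟹  x² + 18x − 63 = 0
x = 3 or x = −21, giving (3, −23) and (−21, −15).

(−21, −15) and (3, −23)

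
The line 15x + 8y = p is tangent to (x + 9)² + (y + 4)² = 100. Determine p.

For a tangent, require d(centre, line) = r = 10.
|15·(−9) + 8·(−4) − p| / √289 = 10
|p − (−167)| = 10·17, so p = 3 or p = −337.

p = −337 or p = 3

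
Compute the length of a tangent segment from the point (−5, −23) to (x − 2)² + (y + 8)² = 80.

The centre is (2, −8) and r = 4√5. The square of the distance from P to the centre is 49 + 225 = 274.
By the tangent–radius right angle, tangent length = √(|PO|² − r²) = √194.

√194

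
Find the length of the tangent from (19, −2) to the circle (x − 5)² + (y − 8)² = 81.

√215

Centre (5, 8), r² = 81. |PO|² = (14)² + (−10)² = 296.
Power of the point: PT² = |PO|² − r² = 215, so PT = √215.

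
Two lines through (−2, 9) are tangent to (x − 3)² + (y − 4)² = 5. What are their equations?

2x + y = 5 and x + 2y = 16

A line y − (9) = m(x − (−2)) is tangent when its distance from (3, 4) is √5:
(5m − (−5))² = 5(m² + 1)
2m² + 5m + 2 = 0, so m = −2 or m = −1/2.
With m = −2: 2x + y = 5. With m = −1/2: x + 2y = 16.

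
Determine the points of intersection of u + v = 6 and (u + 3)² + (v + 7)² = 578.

(−10, 16) and (20, −14)

Substitute v = −u + 6:
2u² − 20u − 400 = 0  ⟹  u² − 10u − 200 = 0
u = 20 or u = −10, giving (20, −14) and (−10, 16).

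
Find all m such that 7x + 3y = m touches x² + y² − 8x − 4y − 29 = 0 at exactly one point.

Tangency holds when the distance from the centre (4, 2) to the line equals the radius 7:
|7·4 + 3·2 − m| / √58 = 7
|m − (34)| = 7√58.

m = 34 ± 7√58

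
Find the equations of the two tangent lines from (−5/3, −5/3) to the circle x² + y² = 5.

Write the tangent as mx − y + (−5/3 − m·(−5/3)) = 0 and set its distance from the centre to √5:
(5/3m − (5/3))² = 5(m² + 1)
2m² + 5m + 2 = 0, so m = −1/2 or m = −2.
With m = −1/2: x + 2y = −5. With m = −2: 2x + y = −5.

x + 2y = −5 and 2x + y = −5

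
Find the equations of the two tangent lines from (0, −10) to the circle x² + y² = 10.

A line y − (−10) = m(x − (0)) is tangent when its distance from (0, 0) is √10:
[m·(0) − (10)]² = 10(m² + 1)
m² − 9 = 0, so m = −3 or m = 3.
Through (0, −10) these give 3x + y = −10 and 3x − y = 10.

3x + y = −10 and 3x − y = 10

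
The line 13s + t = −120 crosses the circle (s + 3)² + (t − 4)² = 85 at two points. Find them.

From the line, t = −13s − 120. Substituting:
170s² + 3230s + 15300 = 0  ⟹  s² + 19s + 90 = 0
s = −9 or s = −10, giving (−9, −3) and (−10, 10).

(−10, 10) and (−9, −3)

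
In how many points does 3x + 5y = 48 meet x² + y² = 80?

d² = (3·0 + 5·0 − (48))²/34 = 1152/17; r² = 80.
Since d² < r², the line cuts the circle twice.

2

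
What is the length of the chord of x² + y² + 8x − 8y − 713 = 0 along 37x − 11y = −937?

The distance from (−4, 4) to the line is 745/√1490, and r² = 745.
Chord = 2√(r² − d²) = 2·√(745/2) = √1490.

√1490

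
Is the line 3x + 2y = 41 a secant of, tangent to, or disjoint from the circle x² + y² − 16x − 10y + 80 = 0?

d² = (3·8 + 2·5 − (41))²/13 = 49/13; r² = 9.
Since d² < r², the line cuts the circle twice.

secant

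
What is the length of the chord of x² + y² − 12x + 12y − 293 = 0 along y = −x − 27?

√2

The distance from (6, −6) to the line is 27/√2, and r² = 365.
Chord = 2√(r² − d²) = 2·√(1/2) = √2.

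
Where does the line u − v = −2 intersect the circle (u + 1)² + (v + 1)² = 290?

From the line, v = u + 2. Substituting:
2u² + 8u − 280 = 0  ⟹  u² + 4u − 140 = 0
u = 10 or u = −14, giving (10, 12) and (−14, −12).

(−14, −12) and (10, 12)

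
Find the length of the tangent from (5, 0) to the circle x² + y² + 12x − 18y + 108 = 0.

√193

With centre O = (−6, 9), |OP|² = 202 and r² = 9.
Power of the point: PT² = |PO|² − r² = 193, so PT = √193.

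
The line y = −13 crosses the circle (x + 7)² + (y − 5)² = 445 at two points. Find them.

From the line, y = −13. Substituting:
x² + 14x − 72 = 0
x = 4 or x = −18, giving (4, −13) and (−18, −13).

(−18, −13) and (4, −13)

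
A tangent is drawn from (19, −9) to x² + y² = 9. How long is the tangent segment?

√433

Centre (0, 0), r² = 9. |PO|² = (19)² + (−9)² = 442.
The tangent meets the radius at right angles, so tangent² = |PO|² − r² = 442 − 9 = 433.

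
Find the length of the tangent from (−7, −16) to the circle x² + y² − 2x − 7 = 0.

2√78

Centre (1, 0), r² = 8. |PO|² = (−8)² + (−16)² = 320.
The tangent meets the radius at right angles, so tangent² = |PO|² − r² = 320 − 8 = 312.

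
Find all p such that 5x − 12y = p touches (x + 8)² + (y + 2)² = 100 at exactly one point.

For a tangent, require d(centre, line) = r = 10.
|5·(−8) − 12·(−2) − p| / √169 = 10
|p − (−16)| = 10·13, so p = 114 or p = −146.

p = −146 or p = 114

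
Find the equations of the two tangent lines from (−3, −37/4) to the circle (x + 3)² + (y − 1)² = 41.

5x + 4y = −52 and 5x − 4y = 22

Let a tangent through (−3, −37/4) have slope m. Its distance from (−3, 1) must equal √41:
(0m − (41/4))² = 41(m² + 1)
16m² − 25 = 0, so m = −5/4 or m = 5/4.
With m = −5/4: 5x + 4y = −52. With m = 5/4: 5x − 4y = 22.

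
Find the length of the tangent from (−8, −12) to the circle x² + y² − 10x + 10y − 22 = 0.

√146

With centre O = (5, −5), |OP|² = 218 and r² = 72.
Power of the point: PT² = |PO|² − r² = 146, so PT = √146.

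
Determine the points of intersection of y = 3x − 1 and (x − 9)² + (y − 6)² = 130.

From the line, y = 3x − 1. Substituting:
10x² − 60x = 0  ⟹  x² − 6x = 0
x = 6 or x = 0, giving (6, 17) and (0, −1).

(0, −1) and (6, 17)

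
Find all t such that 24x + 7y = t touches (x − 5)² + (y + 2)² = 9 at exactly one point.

The line touches the circle iff its distance from (5, −2) is 3:
|24·5 + 7·(−2) − t| / √625 = 3
|t − (106)| = 3·25, so t = 181 or t = 31.

t = 31 or t = 181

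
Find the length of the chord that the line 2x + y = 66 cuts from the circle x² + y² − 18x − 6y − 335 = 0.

4√5

Express y = −2x + 66 and substitute into the circle:
5x² − 270x + 3625 = 0  ⟹  x² − 54x + 725 = 0
x = 29 or x = 25, giving (29, 8) and (25, 16).
|(29, 8) − (25, 16)| = √((4)² + (−8)²) = 4√5.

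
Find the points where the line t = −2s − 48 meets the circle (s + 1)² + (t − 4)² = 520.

Express t = −2s − 48 and substitute into the circle:
5s² + 210s + 2185 = 0  ⟹  s² + 42s + 437 = 0
s = −19 or s = −23, giving (−19, −10) and (−23, −2).

(−23, −2) and (−19, −10)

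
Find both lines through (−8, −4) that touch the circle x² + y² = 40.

Write the tangent as mx − y + (−4 − m·(−8)) = 0 and set its distance from the centre to 2√10:
[m·(8) − (4)]² = 40(m² + 1)
3m² − 8m − 3 = 0, so m = 3 or m = −1/3.
With m = 3: 3x − y = −20. With m = −1/3: x + 3y = −20.

3x − y = −20 and x + 3y = −20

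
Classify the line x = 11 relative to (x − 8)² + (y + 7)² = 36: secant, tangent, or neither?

secant

Centre (8, −7), r² = 36. Distance² from centre to line = (−3)² = 9.
Since d² < r², the line cuts the circle twice.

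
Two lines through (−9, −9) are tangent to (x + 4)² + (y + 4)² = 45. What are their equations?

Let a tangent through (−9, −9) have slope m. Its distance from (−4, −4) must equal 3√5:
(5m − (5))² = 45(m² + 1)
2m² + 5m + 2 = 0, so m = −2 or m = −1/2.
With m = −2: 2x + y = −27. With m = −1/2: x + 2y = −27.

2x + y = −27 and x + 2y = −27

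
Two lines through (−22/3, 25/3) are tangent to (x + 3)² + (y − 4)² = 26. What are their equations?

x − 5y = −49 and 5x − y = −45

Write the tangent as mx − y + (25/3 − m·(−22/3)) = 0 and set its distance from the centre to √26:
[m·(13/3) − (−13/3)]² = 26(m² + 1)
5m² − 26m + 5 = 0, so m = 1/5 or m = 5.
With m = 1/5: x − 5y = −49. With m = 5: 5x − y = −45.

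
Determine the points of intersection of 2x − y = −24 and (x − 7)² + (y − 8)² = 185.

From the line, y = 2x + 24. Substituting:
5x² + 50x + 120 = 0  ⟹  x² + 10x + 24 = 0
x = −4 or x = −6, giving (−4, 16) and (−6, 12).

(−6, 12) and (−4, 16)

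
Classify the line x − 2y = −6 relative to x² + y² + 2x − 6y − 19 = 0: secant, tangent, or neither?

secant

Substituting the line into the circle gives 5x² + 8x − 112 = 0.
Δ = 64 − (−2240) = 2304.
Two real roots: the line is a secant.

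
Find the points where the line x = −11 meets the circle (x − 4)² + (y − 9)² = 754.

The line gives x = −11. Substituting into the circle:
y² − 18y − 448 = 0
y = 32 or y = −14, giving (−11, 32) and (−11, −14).

(−11, −14) and (−11, 32)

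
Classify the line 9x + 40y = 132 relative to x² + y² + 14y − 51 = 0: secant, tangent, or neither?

neither

Centre (0, −7), r² = 100. Distance² from centre to line = (−412)²/1681 = 169744/1681.
Since d² > r², the line lies outside the circle.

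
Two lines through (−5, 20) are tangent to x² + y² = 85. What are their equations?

Write the tangent as mx − y + (20 − m·(−5)) = 0 and set its distance from the centre to √85:
[m·(5) − (−20)]² = 85(m² + 1)
12m² − 40m − 63 = 0, so m = 9/2 or m = −7/6.
Through (−5, 20) these give 9x − 2y = −85 and 7x + 6y = 85.

9x − 2y = −85 and 7x + 6y = 85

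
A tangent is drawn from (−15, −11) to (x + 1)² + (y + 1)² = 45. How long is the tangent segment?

√251

With centre O = (−1, −1), |OP|² = 296 and r² = 45.
The tangent meets the radius at right angles, so tangent² = |PO|² − r² = 296 − 45 = 251.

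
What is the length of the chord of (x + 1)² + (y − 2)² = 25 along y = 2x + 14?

2√5

The distance from (−1, 2) to the line is 10/√5, and r² = 25.
Chord = 2√(r² − d²) = 2·√(5) = 2√5.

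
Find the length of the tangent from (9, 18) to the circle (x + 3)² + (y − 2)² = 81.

Centre (−3, 2), r² = 81. |PO|² = (12)² + (16)² = 400.
The tangent meets the radius at right angles, so tangent² = |PO|² − r² = 400 − 81 = 319.

√319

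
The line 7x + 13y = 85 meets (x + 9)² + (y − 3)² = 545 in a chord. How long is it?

Substitute y = (85 − 7x)/13:
218x² + 2398x − 76300 = 0  ⟹  x² + 11x − 350 = 0
x = 14 or x = −25, giving (14, −1) and (−25, 20).
|(14, −1) − (−25, 20)| = √((39)² + (−21)²) = 3√218.

3√218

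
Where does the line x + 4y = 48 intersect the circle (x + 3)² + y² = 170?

Substitute y = (48 − x)/4:
17x² − 272 = 0  ⟹  x² − 16 = 0
x = 4 or x = −4, giving (4, 11) and (−4, 13).

(−4, 13) and (4, 11)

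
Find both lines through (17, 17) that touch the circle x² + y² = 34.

5x − 3y = 34 and 3x − 5y = −34

Let a tangent through (17, 17) have slope m. Its distance from (0, 0) must equal √34:
(−17m − (−17))² = 34(m² + 1)
15m² − 34m + 15 = 0, so m = 5/3 or m = 3/5.
Through (17, 17) these give 5x − 3y = 34 and 3x − 5y = −34.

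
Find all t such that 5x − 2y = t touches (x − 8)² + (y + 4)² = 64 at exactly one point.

For a tangent, require d(centre, line) = r = 8.
|5·8 − 2·(−4) − t| / √29 = 8
|t − (48)| = 8√29.

t = 48 ± 8√29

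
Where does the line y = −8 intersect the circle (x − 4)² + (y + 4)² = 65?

(−3, −8) and (11, −8)

Express y = −8 and substitute into the circle:
x² − 8x − 33 = 0
x = 11 or x = −3, giving (11, −8) and (−3, −8).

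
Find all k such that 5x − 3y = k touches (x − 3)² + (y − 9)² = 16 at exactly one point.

Tangency holds when the distance from the centre (3, 9) to the line equals the radius 4:
|5·3 − 3·9 − k| / √34 = 4
|k − (−12)| = 4√34.

k = −12 ± 4√34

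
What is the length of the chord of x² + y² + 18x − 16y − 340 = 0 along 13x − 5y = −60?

3√194

Express y = (60 + 13x)/5 and substitute into the circle:
194x² + 970x − 9700 = 0  ⟹  x² + 5x − 50 = 0
x = 5 or x = −10, giving (5, 25) and (−10, −14).
|(5, 25) − (−10, −14)| = √((15)² + (39)²) = 3√194.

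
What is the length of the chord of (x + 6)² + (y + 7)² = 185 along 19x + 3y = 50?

√370

The distance from (−6, −7) to the line is 185/√370, and r² = 185.
Half the chord is √(r² − d²) = √(185/2), so the full chord is √370.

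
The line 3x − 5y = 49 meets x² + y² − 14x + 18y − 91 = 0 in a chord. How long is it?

The distance from (7, −9) to the line is 17/√34, and r² = 221.
Half the chord is √(r² − d²) = √(425/2), so the full chord is 5√34.

5√34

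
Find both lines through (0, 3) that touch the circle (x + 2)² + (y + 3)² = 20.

Write the tangent as mx − y + (3 − m·(0)) = 0 and set its distance from the centre to 2√5:
[m·(−2) − (−6)]² = 20(m² + 1)
2m² + 3m − 2 = 0, so m = 1/2 or m = −2.
With m = 1/2: x − 2y = −6. With m = −2: 2x + y = 3.

x − 2y = −6 and 2x + y = 3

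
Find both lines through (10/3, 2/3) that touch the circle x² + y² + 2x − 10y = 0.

5x − y = 16 and x − 5y = 0

Let a tangent through (10/3, 2/3) have slope m. Its distance from (−1, 5) must equal √26:
(−13/3m − (13/3))² = 26(m² + 1)
5m² − 26m + 5 = 0, so m = 5 or m = 1/5.
With m = 5: 5x − y = 16. With m = 1/5: x − 5y = 0.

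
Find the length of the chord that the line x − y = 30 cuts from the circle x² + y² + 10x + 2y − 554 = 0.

2√2

The distance from (−5, −1) to the line is 34/√2, and r² = 580.
Half the chord is √(r² − d²) = √(2), so the full chord is 2√2.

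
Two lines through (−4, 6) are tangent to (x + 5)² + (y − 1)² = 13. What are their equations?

A line y − (6) = m(x − (−4)) is tangent when its distance from (−5, 1) is √13:
(−1m − (−5))² = 13(m² + 1)
6m² + 5m − 6 = 0, so m = 2/3 or m = −3/2.
With m = 2/3: 2x − 3y = −26. With m = −3/2: 3x + 2y = 0.

2x − 3y = −26 and 3x + 2y = 0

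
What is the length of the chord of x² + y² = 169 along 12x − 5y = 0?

26

Substitute y = (12x)/5:
169x² − 4225 = 0  ⟹  x² − 25 = 0
x = 5 or x = −5, giving (5, 12) and (−5, −12).
Chord length = distance between (5, 12) and (−5, −12) = √676 = 26.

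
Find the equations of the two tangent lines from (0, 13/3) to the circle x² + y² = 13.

Write the tangent as mx − y + (13/3 − m·(0)) = 0 and set its distance from the centre to √13:
[m·(0) − (−13/3)]² = 13(m² + 1)
9m² − 4 = 0, so m = −2/3 or m = 2/3.
With m = −2/3: 2x + 3y = 13. With m = 2/3: 2x − 3y = −13.

2x + 3y = 13 and 2x − 3y = −13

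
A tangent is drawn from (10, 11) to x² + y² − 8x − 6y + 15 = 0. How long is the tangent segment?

3√10

With centre O = (4, 3), |OP|² = 100 and r² = 10.
The tangent meets the radius at right angles, so tangent² = |PO|² − r² = 100 − 10 = 90.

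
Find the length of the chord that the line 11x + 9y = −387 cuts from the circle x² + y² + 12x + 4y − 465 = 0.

√202

The distance from (−6, −2) to the line is 303/√202, and r² = 505.
Half the chord is √(r² − d²) = √(101/2), so the full chord is √202.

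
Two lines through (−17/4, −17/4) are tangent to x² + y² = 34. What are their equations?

3x + 5y = −34 and 5x + 3y = −34

Let a tangent through (−17/4, −17/4) have slope m. Its distance from (0, 0) must equal √34:
(17/4m − (17/4))² = 34(m² + 1)
15m² + 34m + 15 = 0, so m = −3/5 or m = −5/3.
With m = −3/5: 3x + 5y = −34. With m = −5/3: 5x + 3y = −34.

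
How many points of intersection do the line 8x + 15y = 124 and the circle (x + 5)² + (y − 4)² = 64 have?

Substituting the line into the circle gives 289x² + 1226x − 4679 = 0.
Δ = 1503076 − (−5408924) = 6912000.
Two real roots: the line is a secant.

2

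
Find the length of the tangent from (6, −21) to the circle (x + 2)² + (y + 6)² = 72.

With centre O = (−2, −6), |OP|² = 289 and r² = 72.
The tangent meets the radius at right angles, so tangent² = |PO|² − r² = 289 − 72 = 217.

√217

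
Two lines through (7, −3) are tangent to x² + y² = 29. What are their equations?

Write the tangent as mx − y + (−3 − m·(7)) = 0 and set its distance from the centre to √29:
[m·(−7) − (3)]² = 29(m² + 1)
10m² + 21m − 10 = 0, so m = 2/5 or m = −5/2.
With m = 2/5: 2x − 5y = 29. With m = −5/2: 5x + 2y = 29.

2x − 5y = 29 and 5x + 2y = 29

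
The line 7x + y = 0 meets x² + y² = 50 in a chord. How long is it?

10√2

From the line, y = −7x. Substituting:
50x² − 50 = 0  ⟹  x² − 1 = 0
x = 1 or x = −1, giving (1, −7) and (−1, 7).
Chord length = distance between (1, −7) and (−1, 7) = √200 = 10√2.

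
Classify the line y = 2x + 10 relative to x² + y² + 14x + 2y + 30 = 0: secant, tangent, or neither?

secant

Substituting the line into the circle gives 5x² + 58x + 150 = 0.
Discriminant = (58)² − 4·5·(150) = 364 > 0.
Two real roots: the line is a secant.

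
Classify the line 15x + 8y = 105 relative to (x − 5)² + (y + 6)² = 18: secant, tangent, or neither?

neither

Substituting the line into the circle gives 289x² − 5230x + 23857 = 0.
Discriminant = (−5230)² − 4·289·(23857) = −225792 < 0.
No real roots: the line does not meet the circle.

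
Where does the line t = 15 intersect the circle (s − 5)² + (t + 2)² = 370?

From the line, t = 15. Substituting:
s² − 10s − 56 = 0
s = 14 or s = −4, giving (14, 15) and (−4, 15).

(−4, 15) and (14, 15)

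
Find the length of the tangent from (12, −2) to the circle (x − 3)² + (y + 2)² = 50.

With centre O = (3, −2), |OP|² = 81 and r² = 50.
By the tangent–radius right angle, tangent length = √(|PO|² − r²) = √31.

√31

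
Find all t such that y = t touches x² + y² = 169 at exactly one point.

t = −13 or t = 13

For a tangent, require d(centre, line) = r = 13.
|0·0 + 1·0 − t| / √1 = 13
|t| = 13, so t = 13 or t = −13.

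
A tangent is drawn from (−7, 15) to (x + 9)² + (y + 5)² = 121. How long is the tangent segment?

√283

Centre (−9, −5), r² = 121. |PO|² = (2)² + (20)² = 404.
The tangent meets the radius at right angles, so tangent² = |PO|² − r² = 404 − 121 = 283.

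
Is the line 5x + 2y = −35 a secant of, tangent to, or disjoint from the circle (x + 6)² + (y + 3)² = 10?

secant

Substituting the line into the circle gives 29x² + 338x + 945 = 0.
Discriminant = (338)² − 4·29·(945) = 4624 > 0.
Two real roots: the line is a secant.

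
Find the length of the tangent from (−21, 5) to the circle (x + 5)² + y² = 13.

Centre (−5, 0), r² = 13. |PO|² = (−16)² + (5)² = 281.
The tangent meets the radius at right angles, so tangent² = |PO|² − r² = 281 − 13 = 268.

2√67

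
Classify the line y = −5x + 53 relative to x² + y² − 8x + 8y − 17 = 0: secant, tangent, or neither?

neither

d² = (5·4 + 1·(−4) − (53))²/26 = 1369/26; r² = 49.
Since d² > r², the line lies outside the circle.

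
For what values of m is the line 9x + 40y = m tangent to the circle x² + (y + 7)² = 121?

For a tangent, require d(centre, line) = r = 11.
|9·0 + 40·(−7) − m| / √1681 = 11
|m − (−280)| = 11·41, so m = 171 or m = −731.

m = −731 or m = 171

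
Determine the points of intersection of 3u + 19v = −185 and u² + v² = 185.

From the line, v = (−185 − 3u)/19. Substituting:
370u² + 1110u − 32560 = 0  ⟹  u² + 3u − 88 = 0
u = 8 or u = −11, giving (8, −11) and (−11, −8).

(−11, −8) and (8, −11)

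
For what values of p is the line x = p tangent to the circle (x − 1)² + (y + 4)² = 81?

p = −8 or p = 10

Tangency holds when the distance from the centre (1, −4) to the line equals the radius 9:
|1·1 + 0·(−4) − p| / √1 = 9
|p − (1)| = 9, so p = 10 or p = −8.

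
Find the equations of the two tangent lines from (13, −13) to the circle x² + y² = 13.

Write the tangent as mx − y + (−13 − m·(13)) = 0 and set its distance from the centre to √13:
(−13m − (13))² = 13(m² + 1)
6m² + 13m + 6 = 0, so m = −2/3 or m = −3/2.
With m = −2/3: 2x + 3y = −13. With m = −3/2: 3x + 2y = 13.

2x + 3y = −13 and 3x + 2y = 13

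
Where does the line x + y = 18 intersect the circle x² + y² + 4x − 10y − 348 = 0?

(−6, 24) and (17, 1)

Substitute y = −x + 18:
2x² − 22x − 204 = 0  ⟹  x² − 11x − 102 = 0
x = 17 or x = −6, giving (17, 1) and (−6, 24).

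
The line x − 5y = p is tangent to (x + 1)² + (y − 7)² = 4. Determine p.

p = −36 ± 2√26

Tangency holds when the distance from the centre (−1, 7) to the line equals the radius 2:
|1·(−1) − 5·7 − p| / √26 = 2
|p − (−36)| = 2√26.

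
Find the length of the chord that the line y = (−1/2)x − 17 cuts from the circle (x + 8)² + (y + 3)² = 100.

4√5

From the line, y = (−34 − x)/2. Substituting:
5x² + 120x + 640 = 0  ⟹  x² + 24x + 128 = 0
x = −8 or x = −16, giving (−8, −13) and (−16, −9).
Chord length = distance between (−8, −13) and (−16, −9) = √80 = 4√5.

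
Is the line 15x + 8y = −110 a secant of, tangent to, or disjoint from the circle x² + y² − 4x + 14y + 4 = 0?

secant

Substituting the line into the circle gives 289x² + 1364x + 36 = 0.
Δ = 1860496 − 41616 = 1818880.
Two real roots: the line is a secant.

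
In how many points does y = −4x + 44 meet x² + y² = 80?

Substituting the line into the circle gives 17x² − 352x + 1856 = 0.
Discriminant = (−352)² − 4·17·(1856) = −2304 < 0.
No real roots: the line does not meet the circle.

0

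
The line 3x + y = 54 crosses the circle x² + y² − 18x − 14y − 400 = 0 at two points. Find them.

(8, 30) and (22, −12)

Substitute y = −3x + 54:
10x² − 300x + 1760 = 0  ⟹  x² − 30x + 176 = 0
x = 22 or x = 8, giving (22, −12) and (8, 30).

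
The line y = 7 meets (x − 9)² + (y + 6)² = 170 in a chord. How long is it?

Centre (9, −6), r² = 170. Perpendicular distance d from centre to line = |−13| / √1 = 13.
Half the chord is √(r² − d²) = √(1), so the full chord is 2.

2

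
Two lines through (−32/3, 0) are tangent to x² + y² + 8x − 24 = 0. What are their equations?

3x − y = −32 and 3x + y = −32

Write the tangent as mx − y + (0 − m·(−32/3)) = 0 and set its distance from the centre to 2√10:
[m·(20/3) − (0)]² = 40(m² + 1)
m² − 9 = 0, so m = 3 or m = −3.
Through (−32/3, 0) these give 3x − y = −32 and 3x + y = −32.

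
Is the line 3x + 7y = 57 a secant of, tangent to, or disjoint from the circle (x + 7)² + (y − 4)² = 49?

Centre (−7, 4), r² = 49. Distance² from centre to line = (−50)²/58 = 1250/29.
Since d² < r², the line cuts the circle twice.

secant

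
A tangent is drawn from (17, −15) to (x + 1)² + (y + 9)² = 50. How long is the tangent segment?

With centre O = (−1, −9), |OP|² = 360 and r² = 50.
By the tangent–radius right angle, tangent length = √(|PO|² − r²) = √310.

√310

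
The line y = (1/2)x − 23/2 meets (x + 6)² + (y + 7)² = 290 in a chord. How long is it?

14√5

Centre (−6, −7), r² = 290. Perpendicular distance d from centre to line = |−15| / √5 = 15/√5.
Chord = 2√(r² − d²) = 2·√(245) = 14√5.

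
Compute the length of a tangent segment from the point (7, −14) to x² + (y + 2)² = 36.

With centre O = (0, −2), |OP|² = 193 and r² = 36.
The tangent meets the radius at right angles, so tangent² = |PO|² − r² = 193 − 36 = 157.

√157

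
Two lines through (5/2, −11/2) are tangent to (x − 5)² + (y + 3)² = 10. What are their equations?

A line y − (−11/2) = m(x − (5/2)) is tangent when its distance from (5, −3) is √10:
(5/2m − (5/2))² = 10(m² + 1)
3m² + 10m + 3 = 0, so m = −3 or m = −1/3.
With m = −3: 3x + y = 2. With m = −1/3: x + 3y = −14.

3x + y = 2 and x + 3y = −14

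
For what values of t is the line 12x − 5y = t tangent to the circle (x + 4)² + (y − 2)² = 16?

The line touches the circle iff its distance from (−4, 2) is 4:
|12·(−4) − 5·2 − t| / √169 = 4
|t − (−58)| = 4·13, so t = −6 or t = −110.

t = −110 or t = −6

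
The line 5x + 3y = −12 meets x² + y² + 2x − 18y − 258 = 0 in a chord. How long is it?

6√34

The distance from (−1, 9) to the line is 34/√34, and r² = 340.
Half the chord is √(r² − d²) = √(306), so the full chord is 6√34.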